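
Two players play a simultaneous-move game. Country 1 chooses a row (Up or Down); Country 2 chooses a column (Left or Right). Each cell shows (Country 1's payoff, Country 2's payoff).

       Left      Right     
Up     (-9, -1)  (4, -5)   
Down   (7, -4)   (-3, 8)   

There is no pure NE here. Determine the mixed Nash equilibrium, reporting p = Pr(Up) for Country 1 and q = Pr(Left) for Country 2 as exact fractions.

Each player's mixing probability is pinned down by making the *other* player indifferent.
Country 2 indifferent between Left and Right: p·(-1) + (1−p)·(-4) = p·(-5) + (1−p)·8 ⟹ (-4) + 3p = 8 + (-13)p ⟹ p = 3/4.
Country 1 indifferent between Up and Down: q·(-9) + (1−q)·4 = q·7 + (1−q)·(-3) ⟹ 4 + (-13)q = (-3) + 10q ⟹ q = 7/23.

p = 3/4, q = 7/23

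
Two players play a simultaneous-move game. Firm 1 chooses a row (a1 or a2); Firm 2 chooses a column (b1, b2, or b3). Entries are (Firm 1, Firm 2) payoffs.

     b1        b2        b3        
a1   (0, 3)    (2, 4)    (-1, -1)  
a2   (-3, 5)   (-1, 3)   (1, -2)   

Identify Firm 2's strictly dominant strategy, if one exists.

None

A strategy is strictly dominant if it gives Firm 2 a strictly higher payoff than every other strategy, against every choice by the opponent.
b1 is not dominant: against a1, b2 gives 4 > 3.
b2 is not dominant: against a2, b1 gives 5 > 3.
b3 is not dominant: against a1, b1 gives 3 > -1.
No single strategy is best against every opponent action.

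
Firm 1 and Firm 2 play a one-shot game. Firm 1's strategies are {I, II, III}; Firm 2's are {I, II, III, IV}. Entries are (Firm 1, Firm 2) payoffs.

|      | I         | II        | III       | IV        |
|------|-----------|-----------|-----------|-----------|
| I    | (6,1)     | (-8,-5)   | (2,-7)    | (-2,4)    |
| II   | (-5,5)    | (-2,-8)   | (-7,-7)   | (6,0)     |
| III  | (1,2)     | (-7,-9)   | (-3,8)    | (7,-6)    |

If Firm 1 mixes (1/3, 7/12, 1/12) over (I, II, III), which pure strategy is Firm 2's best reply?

Firm 2's best reply maximizes expected payoff against the mix.
I: (1/3)·1 + (7/12)·5 + (1/12)·2 = 41/12
II: (1/3)·(-5) + (7/12)·(-8) + (1/12)·(-9) = -85/12
III: (1/3)·(-7) + (7/12)·(-7) + (1/12)·8 = -23/4
IV: (1/3)·4 + (7/12)·0 + (1/12)·(-6) = 5/6
Highest expected payoff is 41/12, from I.

I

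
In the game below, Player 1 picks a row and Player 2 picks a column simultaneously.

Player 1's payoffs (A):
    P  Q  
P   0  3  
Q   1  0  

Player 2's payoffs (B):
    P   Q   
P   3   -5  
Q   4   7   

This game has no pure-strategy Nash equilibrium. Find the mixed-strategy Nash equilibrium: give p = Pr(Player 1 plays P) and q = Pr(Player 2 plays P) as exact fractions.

Each player's mixing probability is pinned down by making the *other* player indifferent.
Player 2 indifferent between P and Q: p·3 + (1−p)·4 = p·(-5) + (1−p)·7 ⟹ 4 + (-1)p = 7 + (-12)p ⟹ p = 3/11.
Player 1 indifferent between P and Q: q·0 + (1−q)·3 = q·1 + (1−q)·0 ⟹ 3 + (-3)q = 0 + 1q ⟹ q = 3/4.

p = 3/11, q = 3/4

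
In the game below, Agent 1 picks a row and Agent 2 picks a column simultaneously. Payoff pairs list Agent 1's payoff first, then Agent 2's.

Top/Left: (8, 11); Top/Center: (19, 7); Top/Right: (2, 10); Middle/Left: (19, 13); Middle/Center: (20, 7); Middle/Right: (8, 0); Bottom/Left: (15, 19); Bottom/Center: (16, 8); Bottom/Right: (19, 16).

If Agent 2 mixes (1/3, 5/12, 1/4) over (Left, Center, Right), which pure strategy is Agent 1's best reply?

Middle

Compute Agent 1's expected payoff from each pure strategy against the given mix.
Top: (1/3)·8 + (5/12)·19 + (1/4)·2 = 133/12
Middle: (1/3)·19 + (5/12)·20 + (1/4)·8 = 50/3
Bottom: (1/3)·15 + (5/12)·16 + (1/4)·19 = 197/12
Highest expected payoff is 50/3, from Middle.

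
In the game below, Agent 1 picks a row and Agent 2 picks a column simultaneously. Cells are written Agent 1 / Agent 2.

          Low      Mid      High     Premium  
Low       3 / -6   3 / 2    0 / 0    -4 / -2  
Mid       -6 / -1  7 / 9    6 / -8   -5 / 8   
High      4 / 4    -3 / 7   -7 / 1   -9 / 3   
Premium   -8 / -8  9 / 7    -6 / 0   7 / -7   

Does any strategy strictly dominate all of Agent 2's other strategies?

Mid

Check whether one of Agent 2's strategies beats all alternatives regardless of what the opponent does.
Mid strictly dominates: vs Low: 2 > each of {-6, 0, -2}; vs Mid: 9 > each of {-1, -8, 8}; vs High: 7 > each of {4, 1, 3}; vs Premium: 7 > each of {-8, 0, -7}.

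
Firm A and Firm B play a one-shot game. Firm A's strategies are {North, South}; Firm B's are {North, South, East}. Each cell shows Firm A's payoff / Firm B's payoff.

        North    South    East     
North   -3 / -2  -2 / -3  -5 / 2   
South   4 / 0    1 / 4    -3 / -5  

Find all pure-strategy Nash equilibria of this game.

Find each player's best response to every opponent strategy; NE are the intersections.
Firm A's best responses — vs North: South (payoff 4); vs South: South (payoff 1); vs East: South (payoff -3).
Firm B's best responses — vs North: East (payoff 2); vs South: South (payoff 4).
The only mutual best response is (South, South); neither player gains by switching there.

(South, South)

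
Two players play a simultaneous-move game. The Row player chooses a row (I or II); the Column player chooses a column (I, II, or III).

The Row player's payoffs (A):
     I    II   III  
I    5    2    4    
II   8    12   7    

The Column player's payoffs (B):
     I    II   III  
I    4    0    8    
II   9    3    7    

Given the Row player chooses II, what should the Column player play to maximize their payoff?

I

With the Row player fixed at II, the Column player's payoffs are: I → 9, II → 3, III → 7.
The maximum is 9, achieved by I.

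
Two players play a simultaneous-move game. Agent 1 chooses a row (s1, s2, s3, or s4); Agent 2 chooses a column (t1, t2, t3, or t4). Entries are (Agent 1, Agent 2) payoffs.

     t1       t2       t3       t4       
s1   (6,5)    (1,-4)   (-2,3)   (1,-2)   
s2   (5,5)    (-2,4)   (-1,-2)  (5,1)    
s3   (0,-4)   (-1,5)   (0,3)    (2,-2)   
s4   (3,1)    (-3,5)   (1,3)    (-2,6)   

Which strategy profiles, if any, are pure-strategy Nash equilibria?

(s1, t1)

Find each player's best response to every opponent strategy; NE are the intersections.
Agent 1's best responses — vs t1: s1 (payoff 6); vs t2: s1 (payoff 1); vs t3: s4 (payoff 1); vs t4: s2 (payoff 5).
Agent 2's best responses — vs s1: t1 (payoff 5); vs s2: t1 (payoff 5); vs s3: t2 (payoff 5); vs s4: t4 (payoff 6).
The only mutual best response is (s1, t1); neither player gains by switching there.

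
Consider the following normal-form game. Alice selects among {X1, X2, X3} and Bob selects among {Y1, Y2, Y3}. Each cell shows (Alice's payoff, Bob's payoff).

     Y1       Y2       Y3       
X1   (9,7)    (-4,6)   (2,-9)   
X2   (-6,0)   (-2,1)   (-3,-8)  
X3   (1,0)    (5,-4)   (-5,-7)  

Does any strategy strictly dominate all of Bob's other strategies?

Check whether one of Bob's strategies beats all alternatives regardless of what the opponent does.
Y1 is not dominant: against X2, Y2 gives 1 > 0.
Y2 is not dominant: against X1, Y1 gives 7 > 6.
Y3 is not dominant: against X1, Y1 gives 7 > -9.
No single strategy is best against every opponent action.

None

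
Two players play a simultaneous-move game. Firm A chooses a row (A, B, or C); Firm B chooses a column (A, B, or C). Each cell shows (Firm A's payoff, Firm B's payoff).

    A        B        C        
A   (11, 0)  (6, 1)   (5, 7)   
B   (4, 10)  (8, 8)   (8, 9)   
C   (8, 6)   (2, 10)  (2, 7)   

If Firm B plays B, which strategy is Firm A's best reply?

B

With Firm B fixed at B, Firm A's payoffs are: A → 6, B → 8, C → 2.
The maximum is 8, achieved by B.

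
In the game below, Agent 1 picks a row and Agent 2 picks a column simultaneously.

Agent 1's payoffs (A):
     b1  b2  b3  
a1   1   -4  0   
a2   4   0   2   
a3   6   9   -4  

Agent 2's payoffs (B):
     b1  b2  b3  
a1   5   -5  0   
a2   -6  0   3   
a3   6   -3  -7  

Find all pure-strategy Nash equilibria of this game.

(a2, b3) and (a3, b1)

Check mutual best responses: a cell is a NE iff neither player can gain by unilaterally deviating.
Agent 1's best responses — vs b1: a3 (payoff 6); vs b2: a3 (payoff 9); vs b3: a2 (payoff 2).
Agent 2's best responses — vs a1: b1 (payoff 5); vs a2: b3 (payoff 3); vs a3: b1 (payoff 6).
Mutual best responses occur at (a2, b3) and (a3, b1); at each, neither player gains by switching.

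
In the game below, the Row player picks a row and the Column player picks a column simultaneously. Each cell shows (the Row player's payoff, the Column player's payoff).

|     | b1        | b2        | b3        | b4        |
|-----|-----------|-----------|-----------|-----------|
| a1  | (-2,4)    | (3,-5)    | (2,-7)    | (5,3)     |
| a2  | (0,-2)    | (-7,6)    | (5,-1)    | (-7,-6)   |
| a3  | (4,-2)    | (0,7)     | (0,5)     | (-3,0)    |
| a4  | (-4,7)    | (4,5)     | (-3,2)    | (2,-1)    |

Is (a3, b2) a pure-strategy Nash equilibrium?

Holding the Column player at b2: the Row player gets 0 from a3 but could get 4 by switching to a4. The Row player has a profitable deviation.

No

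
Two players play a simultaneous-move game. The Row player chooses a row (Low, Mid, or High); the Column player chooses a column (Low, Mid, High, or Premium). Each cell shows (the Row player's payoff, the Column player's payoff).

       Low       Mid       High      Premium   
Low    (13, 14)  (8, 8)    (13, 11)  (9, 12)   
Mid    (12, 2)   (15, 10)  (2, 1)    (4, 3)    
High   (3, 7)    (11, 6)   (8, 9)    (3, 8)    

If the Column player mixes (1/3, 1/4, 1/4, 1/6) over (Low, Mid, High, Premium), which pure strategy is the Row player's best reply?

The Row player's best reply maximizes expected payoff against the mix.
Low: (1/3)·13 + (1/4)·8 + (1/4)·13 + (1/6)·9 = 133/12
Mid: (1/3)·12 + (1/4)·15 + (1/4)·2 + (1/6)·4 = 107/12
High: (1/3)·3 + (1/4)·11 + (1/4)·8 + (1/6)·3 = 25/4
Highest expected payoff is 133/12, from Low.

Low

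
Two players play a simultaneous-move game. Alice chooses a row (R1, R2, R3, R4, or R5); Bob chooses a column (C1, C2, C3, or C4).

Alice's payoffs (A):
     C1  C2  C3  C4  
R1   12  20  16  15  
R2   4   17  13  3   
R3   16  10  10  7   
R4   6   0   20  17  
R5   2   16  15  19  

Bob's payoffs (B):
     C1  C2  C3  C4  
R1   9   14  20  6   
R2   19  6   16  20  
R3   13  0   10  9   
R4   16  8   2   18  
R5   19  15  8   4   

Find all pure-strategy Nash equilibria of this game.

Find each player's best response to every opponent strategy; NE are the intersections.
Alice's best responses — vs C1: R3 (payoff 16); vs C2: R1 (payoff 20); vs C3: R4 (payoff 20); vs C4: R5 (payoff 19).
Bob's best responses — vs R1: C3 (payoff 20); vs R2: C4 (payoff 20); vs R3: C1 (payoff 13); vs R4: C4 (payoff 18); vs R5: C1 (payoff 19).
The only mutual best response is (R3, C1); neither player gains by switching there.

(R3, C1)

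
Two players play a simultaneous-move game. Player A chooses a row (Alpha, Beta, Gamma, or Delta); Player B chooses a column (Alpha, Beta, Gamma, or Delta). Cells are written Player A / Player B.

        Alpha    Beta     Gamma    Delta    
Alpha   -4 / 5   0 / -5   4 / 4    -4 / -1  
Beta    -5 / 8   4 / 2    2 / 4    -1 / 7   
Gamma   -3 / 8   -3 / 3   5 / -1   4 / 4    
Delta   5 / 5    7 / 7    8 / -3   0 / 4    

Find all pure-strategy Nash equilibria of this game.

Find each player's best response to every opponent strategy; NE are the intersections.
Player A's best responses — vs Alpha: Delta (payoff 5); vs Beta: Delta (payoff 7); vs Gamma: Delta (payoff 8); vs Delta: Gamma (payoff 4).
Player B's best responses — vs Alpha: Alpha (payoff 5); vs Beta: Alpha (payoff 8); vs Gamma: Alpha (payoff 8); vs Delta: Beta (payoff 7).
The only mutual best response is (Delta, Beta); neither player gains by switching there.

(Delta, Beta)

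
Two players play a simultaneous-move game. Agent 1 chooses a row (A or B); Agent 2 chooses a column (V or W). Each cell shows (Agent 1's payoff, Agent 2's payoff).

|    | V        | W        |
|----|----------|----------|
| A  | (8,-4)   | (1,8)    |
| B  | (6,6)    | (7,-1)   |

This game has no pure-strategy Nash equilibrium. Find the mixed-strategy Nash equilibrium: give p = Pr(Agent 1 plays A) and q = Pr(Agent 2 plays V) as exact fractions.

p = 7/19, q = 3/4

In a mixed NE each player is indifferent between their pure strategies, so the opponent's mix sets the indifference.
Agent 2 indifferent between V and W: p·(-4) + (1−p)·6 = p·8 + (1−p)·(-1) ⟹ 6 + (-10)p = (-1) + 9p ⟹ p = 7/19.
Agent 1 indifferent between A and B: q·8 + (1−q)·1 = q·6 + (1−q)·7 ⟹ 1 + 7q = 7 + (-1)q ⟹ q = 3/4.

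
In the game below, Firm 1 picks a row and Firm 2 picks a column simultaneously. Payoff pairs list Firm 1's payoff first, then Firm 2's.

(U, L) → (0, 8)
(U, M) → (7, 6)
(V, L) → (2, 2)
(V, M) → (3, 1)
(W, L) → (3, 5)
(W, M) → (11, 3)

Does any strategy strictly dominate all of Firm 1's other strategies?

Check whether one of Firm 1's strategies beats all alternatives regardless of what the opponent does.
W strictly dominates: vs L: 3 > each of {0, 2}; vs M: 11 > each of {7, 3}.

W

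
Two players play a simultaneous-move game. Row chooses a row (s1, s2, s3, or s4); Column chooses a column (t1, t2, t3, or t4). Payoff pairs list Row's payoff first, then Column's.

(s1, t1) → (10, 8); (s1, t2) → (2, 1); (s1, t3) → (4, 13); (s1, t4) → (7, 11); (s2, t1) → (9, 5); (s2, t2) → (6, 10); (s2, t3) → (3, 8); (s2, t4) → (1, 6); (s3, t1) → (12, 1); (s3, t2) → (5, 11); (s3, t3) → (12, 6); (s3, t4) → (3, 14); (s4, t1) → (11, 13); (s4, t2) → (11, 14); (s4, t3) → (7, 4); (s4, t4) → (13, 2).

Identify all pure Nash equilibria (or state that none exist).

Check mutual best responses: a cell is a NE iff neither player can gain by unilaterally deviating.
Row's best responses — vs t1: s3 (payoff 12); vs t2: s4 (payoff 11); vs t3: s3 (payoff 12); vs t4: s4 (payoff 13).
Column's best responses — vs s1: t3 (payoff 13); vs s2: t2 (payoff 10); vs s3: t4 (payoff 14); vs s4: t2 (payoff 14).
The only mutual best response is (s4, t2); neither player gains by switching there.

(s4, t2)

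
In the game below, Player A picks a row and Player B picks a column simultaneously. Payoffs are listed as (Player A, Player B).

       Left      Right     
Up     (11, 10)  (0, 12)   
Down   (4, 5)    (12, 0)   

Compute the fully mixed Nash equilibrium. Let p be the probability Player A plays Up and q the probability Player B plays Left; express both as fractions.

In a mixed NE each player is indifferent between their pure strategies, so the opponent's mix sets the indifference.
Player B indifferent between Left and Right: p·10 + (1−p)·5 = p·12 + (1−p)·0 ⟹ 5 + 5p = 0 + 12p ⟹ p = 5/7.
Player A indifferent between Up and Down: q·11 + (1−q)·0 = q·4 + (1−q)·12 ⟹ 0 + 11q = 12 + (-8)q ⟹ q = 12/19.

p = 5/7, q = 12/19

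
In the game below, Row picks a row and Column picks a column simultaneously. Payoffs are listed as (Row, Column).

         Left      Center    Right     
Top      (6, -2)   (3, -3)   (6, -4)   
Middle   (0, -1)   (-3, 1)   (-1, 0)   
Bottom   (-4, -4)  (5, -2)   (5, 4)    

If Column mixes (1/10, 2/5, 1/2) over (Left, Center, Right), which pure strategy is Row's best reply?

Top

Row's best reply maximizes expected payoff against the mix.
Top: (1/10)·6 + (2/5)·3 + (1/2)·6 = 24/5
Middle: (1/10)·0 + (2/5)·(-3) + (1/2)·(-1) = -17/10
Bottom: (1/10)·(-4) + (2/5)·5 + (1/2)·5 = 41/10
Highest expected payoff is 24/5, from Top.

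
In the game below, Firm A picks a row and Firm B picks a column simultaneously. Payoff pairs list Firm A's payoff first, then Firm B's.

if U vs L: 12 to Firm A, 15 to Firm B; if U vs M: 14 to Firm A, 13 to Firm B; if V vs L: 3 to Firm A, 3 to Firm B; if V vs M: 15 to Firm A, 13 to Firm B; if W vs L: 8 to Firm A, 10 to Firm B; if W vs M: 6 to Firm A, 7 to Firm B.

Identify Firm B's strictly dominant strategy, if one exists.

No strictly dominant strategy

A strategy is strictly dominant if it gives Firm B a strictly higher payoff than every other strategy, against every choice by the opponent.
L is not dominant: against V, M gives 13 > 3.
M is not dominant: against U, L gives 15 > 13.
No single strategy is best against every opponent action.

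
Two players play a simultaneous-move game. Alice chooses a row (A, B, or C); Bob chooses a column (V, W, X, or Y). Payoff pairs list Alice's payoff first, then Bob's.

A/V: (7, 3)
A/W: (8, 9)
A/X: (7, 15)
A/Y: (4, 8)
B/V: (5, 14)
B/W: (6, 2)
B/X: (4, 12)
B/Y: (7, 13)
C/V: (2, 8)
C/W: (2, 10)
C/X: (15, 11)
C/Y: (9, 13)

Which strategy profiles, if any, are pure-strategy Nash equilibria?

Find each player's best response to every opponent strategy; NE are the intersections.
Alice's best responses — vs V: A (payoff 7); vs W: A (payoff 8); vs X: C (payoff 15); vs Y: C (payoff 9).
Bob's best responses — vs A: X (payoff 15); vs B: V (payoff 14); vs C: Y (payoff 13).
The only mutual best response is (C, Y); neither player gains by switching there.

(C, Y)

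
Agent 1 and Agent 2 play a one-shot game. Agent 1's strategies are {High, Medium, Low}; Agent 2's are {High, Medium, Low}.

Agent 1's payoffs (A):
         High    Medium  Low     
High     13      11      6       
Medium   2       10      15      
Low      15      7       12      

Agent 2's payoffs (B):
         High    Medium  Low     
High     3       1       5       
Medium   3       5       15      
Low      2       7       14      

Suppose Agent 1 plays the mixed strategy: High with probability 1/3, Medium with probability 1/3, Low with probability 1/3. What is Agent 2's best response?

Agent 2's best reply maximizes expected payoff against the mix.
High: (1/3)·3 + (1/3)·3 + (1/3)·2 = 8/3
Medium: (1/3)·1 + (1/3)·5 + (1/3)·7 = 13/3
Low: (1/3)·5 + (1/3)·15 + (1/3)·14 = 34/3
Highest expected payoff is 34/3, from Low.

Low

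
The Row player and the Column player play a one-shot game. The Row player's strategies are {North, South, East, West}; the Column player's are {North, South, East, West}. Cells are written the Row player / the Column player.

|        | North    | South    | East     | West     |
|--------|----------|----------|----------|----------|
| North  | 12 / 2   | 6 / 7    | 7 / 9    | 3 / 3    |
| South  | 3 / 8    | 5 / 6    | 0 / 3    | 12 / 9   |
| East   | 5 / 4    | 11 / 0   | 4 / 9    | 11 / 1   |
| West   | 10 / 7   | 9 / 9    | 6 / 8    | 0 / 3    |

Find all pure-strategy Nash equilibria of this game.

A profile is a Nash equilibrium when each player is best-responding to the other.
The Row player's best responses — vs North: North (payoff 12); vs South: East (payoff 11); vs East: North (payoff 7); vs West: South (payoff 12).
The Column player's best responses — vs North: East (payoff 9); vs South: West (payoff 9); vs East: East (payoff 9); vs West: South (payoff 9).
Mutual best responses occur at (North, East) and (South, West); at each, neither player gains by switching.

(North, East) and (South, West)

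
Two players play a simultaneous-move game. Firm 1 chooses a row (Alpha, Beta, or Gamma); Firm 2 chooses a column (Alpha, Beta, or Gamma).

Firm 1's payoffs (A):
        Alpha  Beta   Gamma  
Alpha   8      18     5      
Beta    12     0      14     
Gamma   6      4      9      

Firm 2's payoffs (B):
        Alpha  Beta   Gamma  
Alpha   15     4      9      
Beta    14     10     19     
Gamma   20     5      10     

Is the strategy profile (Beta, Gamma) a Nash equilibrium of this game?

Yes

Holding Firm 2 at Gamma: Firm 1 gets 14 from Beta, versus 5 from Alpha, 9 from Gamma. No profitable deviation for Firm 1.
Holding Firm 1 at Beta: Firm 2 gets 19 from Gamma, versus 14 from Alpha, 10 from Beta. No profitable deviation for Firm 2 either.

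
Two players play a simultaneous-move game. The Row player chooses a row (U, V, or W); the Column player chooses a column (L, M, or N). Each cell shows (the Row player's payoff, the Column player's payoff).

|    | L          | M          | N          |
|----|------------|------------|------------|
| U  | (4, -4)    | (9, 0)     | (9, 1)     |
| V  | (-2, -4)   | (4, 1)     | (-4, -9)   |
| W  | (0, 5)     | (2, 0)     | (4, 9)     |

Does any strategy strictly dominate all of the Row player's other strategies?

Check whether one of the Row player's strategies beats all alternatives regardless of what the opponent does.
U strictly dominates: vs L: 4 > each of {-2, 0}; vs M: 9 > each of {4, 2}; vs N: 9 > each of {-4, 4}.

U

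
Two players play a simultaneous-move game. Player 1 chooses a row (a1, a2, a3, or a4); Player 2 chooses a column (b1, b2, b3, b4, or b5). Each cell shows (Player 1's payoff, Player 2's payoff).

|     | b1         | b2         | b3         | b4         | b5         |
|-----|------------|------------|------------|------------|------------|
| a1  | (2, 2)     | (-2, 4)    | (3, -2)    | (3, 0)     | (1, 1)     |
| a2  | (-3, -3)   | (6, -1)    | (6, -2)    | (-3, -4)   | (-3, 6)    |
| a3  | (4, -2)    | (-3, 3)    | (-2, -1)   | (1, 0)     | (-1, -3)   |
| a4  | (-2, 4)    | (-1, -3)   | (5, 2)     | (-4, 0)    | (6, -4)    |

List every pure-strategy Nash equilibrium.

None

Find each player's best response to every opponent strategy; NE are the intersections.
Player 1's best responses — vs b1: a3 (payoff 4); vs b2: a2 (payoff 6); vs b3: a2 (payoff 6); vs b4: a1 (payoff 3); vs b5: a4 (payoff 6).
Player 2's best responses — vs a1: b2 (payoff 4); vs a2: b5 (payoff 6); vs a3: b2 (payoff 3); vs a4: b1 (payoff 4).
No cell has both players best-responding. For instance, Player 1's best reply to b4 is a1, but against a1 Player 2 prefers b2 over b4.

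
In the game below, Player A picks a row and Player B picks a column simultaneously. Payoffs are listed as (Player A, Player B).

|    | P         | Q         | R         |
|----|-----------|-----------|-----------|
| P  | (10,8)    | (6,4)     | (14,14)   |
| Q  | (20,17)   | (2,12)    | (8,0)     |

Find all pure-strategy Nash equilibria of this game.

(P, R) and (Q, P)

Check mutual best responses: a cell is a NE iff neither player can gain by unilaterally deviating.
Player A's best responses — vs P: Q (payoff 20); vs Q: P (payoff 6); vs R: P (payoff 14).
Player B's best responses — vs P: R (payoff 14); vs Q: P (payoff 17).
Mutual best responses occur at (P, R) and (Q, P); at each, neither player gains by switching.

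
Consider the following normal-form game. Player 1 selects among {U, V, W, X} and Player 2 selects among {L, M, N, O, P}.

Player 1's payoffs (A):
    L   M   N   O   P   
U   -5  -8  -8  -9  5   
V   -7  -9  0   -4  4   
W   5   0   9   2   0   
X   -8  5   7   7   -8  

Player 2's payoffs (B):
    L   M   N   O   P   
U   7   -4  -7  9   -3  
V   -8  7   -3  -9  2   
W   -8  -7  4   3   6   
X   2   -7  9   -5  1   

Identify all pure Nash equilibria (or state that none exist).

A profile is a Nash equilibrium when each player is best-responding to the other.
Player 1's best responses — vs L: W (payoff 5); vs M: X (payoff 5); vs N: W (payoff 9); vs O: X (payoff 7); vs P: U (payoff 5).
Player 2's best responses — vs U: O (payoff 9); vs V: M (payoff 7); vs W: P (payoff 6); vs X: N (payoff 9).
No cell has both players best-responding. For instance, Player 1's best reply to M is X, but against X Player 2 prefers N over M.

There is no pure-strategy Nash equilibrium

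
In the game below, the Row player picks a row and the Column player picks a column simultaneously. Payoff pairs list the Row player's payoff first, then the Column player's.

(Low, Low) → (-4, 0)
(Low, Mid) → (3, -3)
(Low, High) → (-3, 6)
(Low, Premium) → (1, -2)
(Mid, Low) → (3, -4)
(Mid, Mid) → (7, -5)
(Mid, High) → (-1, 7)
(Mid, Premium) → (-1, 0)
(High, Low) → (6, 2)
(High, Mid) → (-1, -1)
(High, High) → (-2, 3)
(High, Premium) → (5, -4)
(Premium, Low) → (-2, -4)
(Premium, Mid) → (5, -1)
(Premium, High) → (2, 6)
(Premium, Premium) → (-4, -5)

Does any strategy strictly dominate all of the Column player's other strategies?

A strategy is strictly dominant if it gives the Column player a strictly higher payoff than every other strategy, against every choice by the opponent.
High strictly dominates: vs Low: 6 > each of {0, -3, -2}; vs Mid: 7 > each of {-4, -5, 0}; vs High: 3 > each of {2, -1, -4}; vs Premium: 6 > each of {-4, -1, -5}.

High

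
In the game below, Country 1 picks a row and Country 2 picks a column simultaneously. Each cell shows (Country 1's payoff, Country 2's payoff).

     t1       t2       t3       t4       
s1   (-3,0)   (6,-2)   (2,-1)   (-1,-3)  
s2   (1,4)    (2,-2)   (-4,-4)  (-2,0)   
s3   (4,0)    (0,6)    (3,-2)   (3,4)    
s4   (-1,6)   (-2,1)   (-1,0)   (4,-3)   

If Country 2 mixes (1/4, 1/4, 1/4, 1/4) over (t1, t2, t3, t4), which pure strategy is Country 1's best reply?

Country 1's best reply maximizes expected payoff against the mix.
s1: (1/4)·(-3) + (1/4)·6 + (1/4)·2 + (1/4)·(-1) = 1
s2: (1/4)·1 + (1/4)·2 + (1/4)·(-4) + (1/4)·(-2) = -3/4
s3: (1/4)·4 + (1/4)·0 + (1/4)·3 + (1/4)·3 = 5/2
s4: (1/4)·(-1) + (1/4)·(-2) + (1/4)·(-1) + (1/4)·4 = 0
Highest expected payoff is 5/2, from s3.

s3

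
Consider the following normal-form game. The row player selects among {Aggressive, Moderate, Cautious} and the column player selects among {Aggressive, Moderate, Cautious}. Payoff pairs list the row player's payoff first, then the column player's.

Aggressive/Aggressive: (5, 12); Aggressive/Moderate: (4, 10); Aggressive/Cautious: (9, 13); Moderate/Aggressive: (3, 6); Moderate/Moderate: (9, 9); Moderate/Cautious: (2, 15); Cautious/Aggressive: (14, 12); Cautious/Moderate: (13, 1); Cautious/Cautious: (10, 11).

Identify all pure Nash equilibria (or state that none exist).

(Cautious, Aggressive)

Find each player's best response to every opponent strategy; NE are the intersections.
The row player's best responses — vs Aggressive: Cautious (payoff 14); vs Moderate: Cautious (payoff 13); vs Cautious: Cautious (payoff 10).
The column player's best responses — vs Aggressive: Cautious (payoff 13); vs Moderate: Cautious (payoff 15); vs Cautious: Aggressive (payoff 12).
The only mutual best response is (Cautious, Aggressive); neither player gains by switching there.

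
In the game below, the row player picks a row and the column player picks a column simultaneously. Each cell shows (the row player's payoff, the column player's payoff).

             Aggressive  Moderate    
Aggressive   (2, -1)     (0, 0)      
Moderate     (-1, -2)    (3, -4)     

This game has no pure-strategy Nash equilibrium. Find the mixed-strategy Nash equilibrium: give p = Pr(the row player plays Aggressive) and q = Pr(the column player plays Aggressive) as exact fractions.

In a mixed NE each player is indifferent between their pure strategies, so the opponent's mix sets the indifference.
The column player indifferent between Aggressive and Moderate: p·(-1) + (1−p)·(-2) = p·0 + (1−p)·(-4) ⟹ (-2) + 1p = (-4) + 4p ⟹ p = 2/3.
The row player indifferent between Aggressive and Moderate: q·2 + (1−q)·0 = q·(-1) + (1−q)·3 ⟹ 0 + 2q = 3 + (-4)q ⟹ q = 1/2.

p = 2/3, q = 1/2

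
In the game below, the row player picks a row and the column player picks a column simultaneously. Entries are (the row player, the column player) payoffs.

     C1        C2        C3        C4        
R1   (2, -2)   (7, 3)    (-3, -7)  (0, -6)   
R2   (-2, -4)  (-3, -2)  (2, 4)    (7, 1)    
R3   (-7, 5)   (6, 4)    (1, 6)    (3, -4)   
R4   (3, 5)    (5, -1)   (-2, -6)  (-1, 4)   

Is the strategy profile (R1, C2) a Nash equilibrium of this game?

Yes

Holding the column player at C2: the row player gets 7 from R1, versus -3 from R2, 6 from R3, 5 from R4. No profitable deviation for the row player.
Holding the row player at R1: the column player gets 3 from C2, versus -2 from C1, -7 from C3, -6 from C4. No profitable deviation for the column player either.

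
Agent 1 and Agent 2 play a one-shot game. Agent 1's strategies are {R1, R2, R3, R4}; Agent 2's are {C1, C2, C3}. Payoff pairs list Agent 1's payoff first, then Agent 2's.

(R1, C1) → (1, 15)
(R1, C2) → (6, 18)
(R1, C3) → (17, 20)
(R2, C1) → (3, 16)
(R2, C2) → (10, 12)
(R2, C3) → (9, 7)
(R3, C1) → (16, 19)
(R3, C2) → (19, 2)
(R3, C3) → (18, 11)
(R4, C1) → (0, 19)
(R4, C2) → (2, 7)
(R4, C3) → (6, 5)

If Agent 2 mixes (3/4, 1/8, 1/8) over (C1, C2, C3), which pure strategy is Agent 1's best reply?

Agent 1's best reply maximizes expected payoff against the mix.
R1: (3/4)·1 + (1/8)·6 + (1/8)·17 = 29/8
R2: (3/4)·3 + (1/8)·10 + (1/8)·9 = 37/8
R3: (3/4)·16 + (1/8)·19 + (1/8)·18 = 133/8
R4: (3/4)·0 + (1/8)·2 + (1/8)·6 = 1
Highest expected payoff is 133/8, from R3.

R3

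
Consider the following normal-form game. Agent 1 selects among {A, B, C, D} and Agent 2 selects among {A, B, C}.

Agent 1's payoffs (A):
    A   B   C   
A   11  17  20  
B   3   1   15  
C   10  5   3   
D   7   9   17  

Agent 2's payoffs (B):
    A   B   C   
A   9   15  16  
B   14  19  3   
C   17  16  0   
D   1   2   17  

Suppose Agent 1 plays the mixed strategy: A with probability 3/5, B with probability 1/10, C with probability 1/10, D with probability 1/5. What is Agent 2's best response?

Agent 2's best reply maximizes expected payoff against the mix.
A: (3/5)·9 + (1/10)·14 + (1/10)·17 + (1/5)·1 = 87/10
B: (3/5)·15 + (1/10)·19 + (1/10)·16 + (1/5)·2 = 129/10
C: (3/5)·16 + (1/10)·3 + (1/10)·0 + (1/5)·17 = 133/10
Highest expected payoff is 133/10, from C.

C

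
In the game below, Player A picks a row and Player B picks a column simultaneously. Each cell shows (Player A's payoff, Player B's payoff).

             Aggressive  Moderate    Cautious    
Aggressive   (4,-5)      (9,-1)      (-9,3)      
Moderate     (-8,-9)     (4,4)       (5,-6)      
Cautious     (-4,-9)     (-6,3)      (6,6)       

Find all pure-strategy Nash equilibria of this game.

Check mutual best responses: a cell is a NE iff neither player can gain by unilaterally deviating.
Player A's best responses — vs Aggressive: Aggressive (payoff 4); vs Moderate: Aggressive (payoff 9); vs Cautious: Cautious (payoff 6).
Player B's best responses — vs Aggressive: Cautious (payoff 3); vs Moderate: Moderate (payoff 4); vs Cautious: Cautious (payoff 6).
The only mutual best response is (Cautious, Cautious); neither player gains by switching there.

(Cautious, Cautious)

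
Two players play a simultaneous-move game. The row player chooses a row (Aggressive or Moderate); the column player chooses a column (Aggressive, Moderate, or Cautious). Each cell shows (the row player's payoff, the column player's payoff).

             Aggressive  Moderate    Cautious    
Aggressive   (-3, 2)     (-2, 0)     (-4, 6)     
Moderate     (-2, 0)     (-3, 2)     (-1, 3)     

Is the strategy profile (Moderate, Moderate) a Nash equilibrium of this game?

Holding the column player at Moderate: the row player gets -3 from Moderate but could get -2 by switching to Aggressive. The row player has a profitable deviation.

No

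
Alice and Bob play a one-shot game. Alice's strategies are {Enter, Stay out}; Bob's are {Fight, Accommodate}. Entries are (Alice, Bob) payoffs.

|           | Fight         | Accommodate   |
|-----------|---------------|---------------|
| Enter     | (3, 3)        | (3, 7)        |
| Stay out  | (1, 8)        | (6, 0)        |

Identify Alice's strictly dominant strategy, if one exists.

None

Check whether one of Alice's strategies beats all alternatives regardless of what the opponent does.
Enter is not dominant: against Accommodate, Stay out gives 6 > 3.
Stay out is not dominant: against Fight, Enter gives 3 > 1.
No single strategy is best against every opponent action.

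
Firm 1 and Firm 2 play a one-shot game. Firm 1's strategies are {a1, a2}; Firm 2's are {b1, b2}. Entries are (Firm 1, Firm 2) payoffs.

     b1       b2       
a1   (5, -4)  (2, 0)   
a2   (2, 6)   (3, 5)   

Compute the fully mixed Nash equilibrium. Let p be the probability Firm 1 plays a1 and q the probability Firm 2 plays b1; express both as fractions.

Each player's mixing probability is pinned down by making the *other* player indifferent.
Firm 2 indifferent between b1 and b2: p·(-4) + (1−p)·6 = p·0 + (1−p)·5 ⟹ 6 + (-10)p = 5 + (-5)p ⟹ p = 1/5.
Firm 1 indifferent between a1 and a2: q·5 + (1−q)·2 = q·2 + (1−q)·3 ⟹ 2 + 3q = 3 + (-1)q ⟹ q = 1/4.

p = 1/5, q = 1/4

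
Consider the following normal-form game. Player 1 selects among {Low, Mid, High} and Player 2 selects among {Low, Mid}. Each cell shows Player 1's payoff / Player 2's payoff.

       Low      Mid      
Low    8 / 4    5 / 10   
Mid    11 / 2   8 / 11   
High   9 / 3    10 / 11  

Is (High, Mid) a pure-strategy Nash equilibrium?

Holding Player 2 at Mid: Player 1 gets 10 from High, versus 5 from Low, 8 from Mid. No profitable deviation for Player 1.
Holding Player 1 at High: Player 2 gets 11 from Mid, versus 3 from Low. No profitable deviation for Player 2 either.

Yes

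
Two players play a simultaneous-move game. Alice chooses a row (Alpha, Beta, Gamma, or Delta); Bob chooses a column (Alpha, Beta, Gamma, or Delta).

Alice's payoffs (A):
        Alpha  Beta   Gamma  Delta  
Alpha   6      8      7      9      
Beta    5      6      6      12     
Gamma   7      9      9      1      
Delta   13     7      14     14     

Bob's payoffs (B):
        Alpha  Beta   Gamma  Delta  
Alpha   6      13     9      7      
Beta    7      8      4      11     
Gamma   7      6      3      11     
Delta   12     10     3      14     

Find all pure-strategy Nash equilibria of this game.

(Delta, Delta)

Find each player's best response to every opponent strategy; NE are the intersections.
Alice's best responses — vs Alpha: Delta (payoff 13); vs Beta: Gamma (payoff 9); vs Gamma: Delta (payoff 14); vs Delta: Delta (payoff 14).
Bob's best responses — vs Alpha: Beta (payoff 13); vs Beta: Delta (payoff 11); vs Gamma: Delta (payoff 11); vs Delta: Delta (payoff 14).
The only mutual best response is (Delta, Delta); neither player gains by switching there.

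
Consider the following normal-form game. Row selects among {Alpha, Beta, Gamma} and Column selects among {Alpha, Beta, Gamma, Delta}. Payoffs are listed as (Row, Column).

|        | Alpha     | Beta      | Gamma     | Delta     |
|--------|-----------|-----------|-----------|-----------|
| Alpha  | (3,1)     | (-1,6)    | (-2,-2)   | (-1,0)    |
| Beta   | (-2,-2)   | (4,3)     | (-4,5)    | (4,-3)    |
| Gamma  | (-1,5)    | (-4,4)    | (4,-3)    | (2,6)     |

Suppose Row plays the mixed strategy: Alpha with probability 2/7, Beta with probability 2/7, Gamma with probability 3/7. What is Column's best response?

Column's best reply maximizes expected payoff against the mix.
Alpha: (2/7)·1 + (2/7)·(-2) + (3/7)·5 = 13/7
Beta: (2/7)·6 + (2/7)·3 + (3/7)·4 = 30/7
Gamma: (2/7)·(-2) + (2/7)·5 + (3/7)·(-3) = -3/7
Delta: (2/7)·0 + (2/7)·(-3) + (3/7)·6 = 12/7
Highest expected payoff is 30/7, from Beta.

Beta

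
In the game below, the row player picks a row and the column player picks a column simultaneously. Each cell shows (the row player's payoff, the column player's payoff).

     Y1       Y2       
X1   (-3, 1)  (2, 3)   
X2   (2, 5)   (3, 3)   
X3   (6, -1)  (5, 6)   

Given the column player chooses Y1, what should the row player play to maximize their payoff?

X3

With the column player fixed at Y1, the row player's payoffs are: X1 → -3, X2 → 2, X3 → 6.
The maximum is 6, achieved by X3.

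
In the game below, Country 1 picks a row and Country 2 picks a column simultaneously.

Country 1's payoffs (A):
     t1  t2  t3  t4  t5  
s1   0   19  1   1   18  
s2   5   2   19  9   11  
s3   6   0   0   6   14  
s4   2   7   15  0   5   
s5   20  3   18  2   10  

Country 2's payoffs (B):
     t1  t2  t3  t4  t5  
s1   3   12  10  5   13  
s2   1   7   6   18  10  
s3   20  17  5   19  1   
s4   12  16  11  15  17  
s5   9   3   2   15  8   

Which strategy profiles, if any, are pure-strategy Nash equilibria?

A profile is a Nash equilibrium when each player is best-responding to the other.
Country 1's best responses — vs t1: s5 (payoff 20); vs t2: s1 (payoff 19); vs t3: s2 (payoff 19); vs t4: s2 (payoff 9); vs t5: s1 (payoff 18).
Country 2's best responses — vs s1: t5 (payoff 13); vs s2: t4 (payoff 18); vs s3: t1 (payoff 20); vs s4: t5 (payoff 17); vs s5: t4 (payoff 15).
Mutual best responses occur at (s1, t5) and (s2, t4); at each, neither player gains by switching.

(s1, t5) and (s2, t4)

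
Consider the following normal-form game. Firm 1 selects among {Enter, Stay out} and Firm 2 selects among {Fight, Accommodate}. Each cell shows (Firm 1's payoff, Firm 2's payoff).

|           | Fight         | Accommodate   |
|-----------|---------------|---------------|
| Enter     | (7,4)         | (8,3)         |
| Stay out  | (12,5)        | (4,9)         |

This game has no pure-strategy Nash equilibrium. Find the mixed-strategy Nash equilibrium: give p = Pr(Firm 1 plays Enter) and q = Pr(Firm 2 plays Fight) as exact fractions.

p = 4/5, q = 4/9

In a mixed NE each player is indifferent between their pure strategies, so the opponent's mix sets the indifference.
Firm 2 indifferent between Fight and Accommodate: p·4 + (1−p)·5 = p·3 + (1−p)·9 ⟹ 5 + (-1)p = 9 + (-6)p ⟹ p = 4/5.
Firm 1 indifferent between Enter and Stay out: q·7 + (1−q)·8 = q·12 + (1−q)·4 ⟹ 8 + (-1)q = 4 + 8q ⟹ q = 4/9.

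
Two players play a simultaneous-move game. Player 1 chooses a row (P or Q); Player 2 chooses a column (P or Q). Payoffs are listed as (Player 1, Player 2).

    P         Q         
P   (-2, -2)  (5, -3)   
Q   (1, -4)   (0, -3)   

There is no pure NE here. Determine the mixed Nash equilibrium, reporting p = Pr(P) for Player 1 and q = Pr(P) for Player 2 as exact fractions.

Each player's mixing probability is pinned down by making the *other* player indifferent.
Player 2 indifferent between P and Q: p·(-2) + (1−p)·(-4) = p·(-3) + (1−p)·(-3) ⟹ (-4) + 2p = (-3) + 0p ⟹ p = 1/2.
Player 1 indifferent between P and Q: q·(-2) + (1−q)·5 = q·1 + (1−q)·0 ⟹ 5 + (-7)q = 0 + 1q ⟹ q = 5/8.

p = 1/2, q = 5/8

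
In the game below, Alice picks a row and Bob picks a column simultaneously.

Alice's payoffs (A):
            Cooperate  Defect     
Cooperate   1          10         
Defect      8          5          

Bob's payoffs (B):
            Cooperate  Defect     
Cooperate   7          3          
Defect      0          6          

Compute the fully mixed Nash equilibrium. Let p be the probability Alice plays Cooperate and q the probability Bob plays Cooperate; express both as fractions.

Each player's mixing probability is pinned down by making the *other* player indifferent.
Bob indifferent between Cooperate and Defect: p·7 + (1−p)·0 = p·3 + (1−p)·6 ⟹ 0 + 7p = 6 + (-3)p ⟹ p = 3/5.
Alice indifferent between Cooperate and Defect: q·1 + (1−q)·10 = q·8 + (1−q)·5 ⟹ 10 + (-9)q = 5 + 3q ⟹ q = 5/12.

p = 3/5, q = 5/12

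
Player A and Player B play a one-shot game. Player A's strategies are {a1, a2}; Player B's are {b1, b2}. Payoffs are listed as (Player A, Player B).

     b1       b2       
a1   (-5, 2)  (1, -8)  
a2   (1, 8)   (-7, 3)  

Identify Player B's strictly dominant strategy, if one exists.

A strategy is strictly dominant if it gives Player B a strictly higher payoff than every other strategy, against every choice by the opponent.
b1 strictly dominates: vs a1: 2 > -8; vs a2: 8 > 3.

b1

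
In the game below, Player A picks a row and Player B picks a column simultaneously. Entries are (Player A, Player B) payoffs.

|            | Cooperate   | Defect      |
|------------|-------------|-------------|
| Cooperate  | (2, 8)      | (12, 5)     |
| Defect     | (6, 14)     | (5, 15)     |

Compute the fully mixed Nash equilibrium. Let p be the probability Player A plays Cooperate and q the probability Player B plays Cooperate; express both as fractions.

In a mixed NE each player is indifferent between their pure strategies, so the opponent's mix sets the indifference.
Player B indifferent between Cooperate and Defect: p·8 + (1−p)·14 = p·5 + (1−p)·15 ⟹ 14 + (-6)p = 15 + (-10)p ⟹ p = 1/4.
Player A indifferent between Cooperate and Defect: q·2 + (1−q)·12 = q·6 + (1−q)·5 ⟹ 12 + (-10)q = 5 + 1q ⟹ q = 7/11.

p = 1/4, q = 7/11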